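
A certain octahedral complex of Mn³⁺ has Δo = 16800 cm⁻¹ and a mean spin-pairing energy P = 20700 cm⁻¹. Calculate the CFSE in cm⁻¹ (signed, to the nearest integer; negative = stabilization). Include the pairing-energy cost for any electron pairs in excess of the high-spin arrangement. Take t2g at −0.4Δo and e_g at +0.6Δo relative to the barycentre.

-10080

Mn is in group 7, so Mn³⁺ is d⁴ (7 − 3 = 4).
Δo < P, so pairing is avoided: the ground state is high-spin.
That gives t2g^3 e_g^1.
Orbital CFSE = -0.6Δo = -0.6 × 16800 = -10080 cm⁻¹.
High-spin has no excess pairs, so no pairing correction applies.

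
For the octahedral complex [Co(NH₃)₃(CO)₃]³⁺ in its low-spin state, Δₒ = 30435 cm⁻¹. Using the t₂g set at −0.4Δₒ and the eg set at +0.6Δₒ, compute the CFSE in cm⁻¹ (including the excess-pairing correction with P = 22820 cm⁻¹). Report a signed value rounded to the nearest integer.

Ligand charges: 3×(+0) from NH₃ and 3×(+0) from CO sum to +0; with overall charge +3, Co is +3.
Co is in group 9, so Co³⁺ is d⁶ (9 − 3 = 6).
Configuration: t₂g⁶ eg⁰.
Orbital CFSE = 6(-0.4) + 0(0.6) = -2.4Δₒ = -2.4 × 30435 = -73044 cm⁻¹.
Pairing penalty: 3 pairs vs 1 in the high-spin reference → 2 extra × P = 45640 cm⁻¹.
Combining: -73044 + 45640 = -27404 cm⁻¹.

-27404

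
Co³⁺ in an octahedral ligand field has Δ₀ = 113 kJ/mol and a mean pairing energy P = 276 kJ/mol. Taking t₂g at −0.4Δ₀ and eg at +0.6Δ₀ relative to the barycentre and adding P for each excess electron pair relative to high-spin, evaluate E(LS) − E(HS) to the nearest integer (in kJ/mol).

326

Co³⁺: group 9, so d-count = 9 − 3 = 6.
High-spin: t₂g⁴ eg², CFSE = -0.4Δ₀ = -45 kJ/mol.
Low-spin t₂g⁶ eg⁰ gives -2.4Δ₀ = -271 kJ/mol, but forming 2 extra pairs costs 2P = 552 kJ/mol, so E(LS) = -271 + 552 = 281 kJ/mol.
Thus E(LS) − E(HS) = 326 kJ/mol.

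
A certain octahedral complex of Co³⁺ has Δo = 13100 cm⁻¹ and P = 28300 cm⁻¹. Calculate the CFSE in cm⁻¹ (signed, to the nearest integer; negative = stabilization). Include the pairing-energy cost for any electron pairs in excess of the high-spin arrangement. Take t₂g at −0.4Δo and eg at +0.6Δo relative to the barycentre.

Group 9 minus oxidation state +3 gives a d⁶ configuration for Co³⁺.
Since Δo = 13100 cm⁻¹ < P = 28300 cm⁻¹, the complex adopts the high-spin configuration.
That gives t₂g⁴ eg².
Orbital CFSE = -0.4Δo = -0.4 × 13100 = -5240 cm⁻¹.
High-spin has no excess pairs, so no pairing correction applies.

-5240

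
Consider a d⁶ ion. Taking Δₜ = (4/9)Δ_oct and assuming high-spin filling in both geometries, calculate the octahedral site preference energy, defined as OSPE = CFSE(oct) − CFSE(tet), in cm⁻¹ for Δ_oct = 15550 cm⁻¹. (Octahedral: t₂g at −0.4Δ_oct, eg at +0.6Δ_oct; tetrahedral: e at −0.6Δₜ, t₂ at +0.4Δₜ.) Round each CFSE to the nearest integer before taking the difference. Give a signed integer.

Octahedral high-spin t₂g⁴ eg²: CFSE = -0.4 × 15550 = -6220 cm⁻¹.
Tetrahedral e³ t₂³ gives -0.6Δₜ = -0.6 × (4/9) × 15550 = -4147 cm⁻¹.
OSPE = -6220 − (-4147) = -2073 cm⁻¹.

-2073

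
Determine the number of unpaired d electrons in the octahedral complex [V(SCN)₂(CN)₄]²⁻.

1

Ligand charges: 2×(-1) from SCN⁻ and 4×(-1) from CN⁻ sum to -6; with overall charge -2, V is +4.
Group 5 minus oxidation state +4 gives a d¹ configuration for V⁴⁺.
Configuration: t2g^1 e_g^0, giving 1 unpaired electron.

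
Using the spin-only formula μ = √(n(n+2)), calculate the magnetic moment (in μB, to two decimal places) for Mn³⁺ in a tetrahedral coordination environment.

4.90 μB

Mn sits in group 7; removing 3 electrons leaves Mn³⁺ with 7 − 3 = 4 d electrons.
With tetrahedral geometry the complex is necessarily high-spin.
Configuration: e^2 t2^2 → 4 unpaired electrons.
μ(spin-only) = √[4(4+2)] = √24 ≈ 4.90 μB.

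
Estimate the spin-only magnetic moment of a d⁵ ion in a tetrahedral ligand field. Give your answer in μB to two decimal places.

With tetrahedral geometry the complex is necessarily high-spin.
Configuration: e^2 t2^3 → 5 unpaired electrons.
μ(spin-only) = √[5(5+2)] = √35 ≈ 5.92 μB.

5.92 μB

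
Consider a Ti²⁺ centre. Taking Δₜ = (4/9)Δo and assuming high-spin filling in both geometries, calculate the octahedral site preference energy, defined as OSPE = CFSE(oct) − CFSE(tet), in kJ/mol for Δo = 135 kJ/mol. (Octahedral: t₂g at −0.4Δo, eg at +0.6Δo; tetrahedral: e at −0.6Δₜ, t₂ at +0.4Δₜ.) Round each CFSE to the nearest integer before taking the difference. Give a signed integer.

Ti²⁺: group 4, so d-count = 4 − 2 = 2.
Octahedral high-spin t2g^2 e_g^0: CFSE = -0.8 × 135 = -108 kJ/mol.
Tetrahedral: e^2 t2^0, CFSE = 2(−0.6) + 0(+0.4) = -1.2Δₜ = -1.2 × (4/9) × 135 = -72 kJ/mol.
Subtracting, OSPE = -108 − (-72) = -36 kJ/mol.

-36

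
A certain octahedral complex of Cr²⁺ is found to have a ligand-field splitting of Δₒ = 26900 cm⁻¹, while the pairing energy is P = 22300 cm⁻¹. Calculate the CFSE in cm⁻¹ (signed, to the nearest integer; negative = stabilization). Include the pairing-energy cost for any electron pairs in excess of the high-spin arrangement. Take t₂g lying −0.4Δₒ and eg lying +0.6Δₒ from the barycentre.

-20740

Cr sits in group 6; removing 2 electrons leaves Cr²⁺ with 6 − 2 = 4 d electrons.
Δₒ > P, so pairing is preferred: the ground state is low-spin.
Configuration: t₂g⁴ eg⁰.
Orbital CFSE = -1.6Δₒ = -1.6 × 26900 = -43040 cm⁻¹.
Excess pairs vs high-spin: 1 − 0 = 1; pairing cost = +22300 cm⁻¹.
Net CFSE = -43040 + 22300 = -20740 cm⁻¹.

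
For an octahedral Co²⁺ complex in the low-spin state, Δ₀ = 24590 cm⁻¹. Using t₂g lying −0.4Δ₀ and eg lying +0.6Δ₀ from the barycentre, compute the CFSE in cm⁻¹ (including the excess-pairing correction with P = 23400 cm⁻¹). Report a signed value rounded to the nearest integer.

-20862

Co is in group 9, so Co²⁺ is d⁷ (9 − 2 = 7).
The d⁷ electrons fill as t₂g⁶ eg¹.
Orbital CFSE = 6(-0.4) + 1(0.6) = -1.8Δ₀ = -1.8 × 24590 = -44262 cm⁻¹.
Relative to high-spin t₂g⁵ eg² (2 paired), the low-spin configuration has 1 additional pair, contributing +1 × 23400 = +23400 cm⁻¹.
Overall CFSE = -44262 + 23400 = -20862 cm⁻¹.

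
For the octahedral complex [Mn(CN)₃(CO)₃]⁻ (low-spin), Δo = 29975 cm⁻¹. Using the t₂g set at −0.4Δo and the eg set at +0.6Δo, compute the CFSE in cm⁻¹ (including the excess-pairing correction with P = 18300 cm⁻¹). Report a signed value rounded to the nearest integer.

-23350

Ligand charges: 3×(-1) from CN⁻ and 3×(+0) from CO sum to -3; with overall charge -1, Mn is +2.
Mn is in group 7, so Mn²⁺ is d⁵ (7 − 2 = 5).
Configuration: t₂g⁵ eg⁰.
The orbital stabilization is -2.0Δo = -2.0 × 29975 = -59950 cm⁻¹.
Pairing penalty: 2 pairs vs 0 in the high-spin reference → 2 extra × P = 36600 cm⁻¹.
Overall CFSE = -59950 + 36600 = -23350 cm⁻¹.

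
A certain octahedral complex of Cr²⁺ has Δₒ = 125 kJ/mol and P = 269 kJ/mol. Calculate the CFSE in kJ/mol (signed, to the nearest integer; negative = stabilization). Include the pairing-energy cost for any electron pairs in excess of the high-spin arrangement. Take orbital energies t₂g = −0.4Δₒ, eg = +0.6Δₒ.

Cr²⁺: group 6, so d-count = 6 − 2 = 4.
Here Δₒ < P (125 < 269), so the high-spin state is favoured.
Configuration: t₂g³ eg¹.
Orbital CFSE = -0.6Δₒ = -0.6 × 125 = -75 kJ/mol.
High-spin has no excess pairs, so no pairing correction applies.

-75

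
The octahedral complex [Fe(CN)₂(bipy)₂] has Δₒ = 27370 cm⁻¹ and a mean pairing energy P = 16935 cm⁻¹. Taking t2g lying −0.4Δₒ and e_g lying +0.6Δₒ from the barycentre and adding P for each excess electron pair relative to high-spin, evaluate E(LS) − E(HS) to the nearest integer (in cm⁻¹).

-20870

Ligand charges: 2×(-1) from CN⁻ and 2×(+0) from bipy sum to -2; with overall charge +0, Fe is +2.
Fe sits in group 8; removing 2 electrons leaves Fe²⁺ with 8 − 2 = 6 d electrons.
High-spin: t2g^4 e_g^2, CFSE = -0.4Δₒ = -10948 cm⁻¹.
Low-spin: t2g^6 e_g^0, orbital CFSE = -2.4Δₒ = -65688 cm⁻¹; plus 2 excess pairs × P = +33870 cm⁻¹; total -31818 cm⁻¹.
E(LS) − E(HS) = -31818 − (-10948) = -20870 cm⁻¹.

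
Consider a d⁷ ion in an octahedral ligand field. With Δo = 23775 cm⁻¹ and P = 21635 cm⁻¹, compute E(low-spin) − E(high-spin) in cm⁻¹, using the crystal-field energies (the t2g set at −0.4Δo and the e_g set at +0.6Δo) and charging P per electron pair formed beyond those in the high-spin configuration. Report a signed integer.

-2140

High-spin: t2g^5 e_g^2, CFSE = -0.8Δo = -19020 cm⁻¹.
For low-spin the configuration is t2g^6 e_g^1: orbital energy -1.8 × 23775 = -42795 cm⁻¹, and 1 additional pair relative to high-spin adds 21635 cm⁻¹, giving -21160 cm⁻¹.
The difference is -21160 − (-19020) = -2140 cm⁻¹, so low-spin lies lower.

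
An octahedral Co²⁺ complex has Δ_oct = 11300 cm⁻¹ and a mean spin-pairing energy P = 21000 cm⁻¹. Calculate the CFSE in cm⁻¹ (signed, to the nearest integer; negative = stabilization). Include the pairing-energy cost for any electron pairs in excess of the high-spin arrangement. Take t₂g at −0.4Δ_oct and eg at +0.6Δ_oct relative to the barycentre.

-9040

Co sits in group 9; removing 2 electrons leaves Co²⁺ with 9 − 2 = 7 d electrons.
Since Δ_oct = 11300 cm⁻¹ < P = 21000 cm⁻¹, the complex adopts the high-spin configuration.
Configuration: t₂g⁵ eg².
Orbital CFSE = -0.8Δ_oct = -0.8 × 11300 = -9040 cm⁻¹.
High-spin has no excess pairs, so no pairing correction applies.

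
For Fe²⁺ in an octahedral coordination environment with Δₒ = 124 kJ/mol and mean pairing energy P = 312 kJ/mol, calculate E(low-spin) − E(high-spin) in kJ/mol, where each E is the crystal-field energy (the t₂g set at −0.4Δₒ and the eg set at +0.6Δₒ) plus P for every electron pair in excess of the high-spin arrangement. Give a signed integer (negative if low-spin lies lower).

376

Fe²⁺: group 8, so d-count = 8 − 2 = 6.
High-spin: t₂g⁴ eg², CFSE = -0.4Δₒ = -50 kJ/mol.
Low-spin: t₂g⁶ eg⁰, orbital CFSE = -2.4Δₒ = -298 kJ/mol; plus 2 excess pairs × P = +624 kJ/mol; total 326 kJ/mol.
Thus E(LS) − E(HS) = 376 kJ/mol.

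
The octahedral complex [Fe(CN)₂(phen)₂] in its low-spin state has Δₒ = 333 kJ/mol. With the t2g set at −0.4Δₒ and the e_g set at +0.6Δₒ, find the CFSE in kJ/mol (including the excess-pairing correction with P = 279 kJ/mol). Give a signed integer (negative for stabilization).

-241

Ligand charges: 2×(-1) from CN⁻ and 2×(+0) from phen sum to -2; with overall charge +0, Fe is +2.
Fe is in group 8, so Fe²⁺ is d⁶ (8 − 2 = 6).
Configuration: t2g^6 e_g^0.
The orbital stabilization is -2.4Δₒ = -2.4 × 333 = -799 kJ/mol.
Pairing penalty: 3 pairs vs 1 in the high-spin reference → 2 extra × P = 558 kJ/mol.
Combining: -799 + 558 = -241 kJ/mol.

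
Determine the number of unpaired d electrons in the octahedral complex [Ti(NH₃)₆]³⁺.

1

NH₃ is neutral, so the +3 overall charge sits on Ti: oxidation state +3.
Group 4 minus oxidation state +3 gives a d¹ configuration for Ti³⁺.
For octahedral d¹ the high- and low-spin configurations coincide.
Configuration: t2g^1 e_g^0, giving 1 unpaired electron.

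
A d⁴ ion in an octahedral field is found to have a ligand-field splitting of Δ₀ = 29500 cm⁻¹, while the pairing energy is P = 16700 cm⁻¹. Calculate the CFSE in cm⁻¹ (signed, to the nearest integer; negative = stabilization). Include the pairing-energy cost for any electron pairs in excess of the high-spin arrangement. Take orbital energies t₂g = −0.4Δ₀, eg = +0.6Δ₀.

-30500

Since Δ₀ = 29500 cm⁻¹ > P = 16700 cm⁻¹, the complex adopts the low-spin configuration.
That gives t₂g⁴ eg⁰.
Orbital CFSE = -1.6Δ₀ = -1.6 × 29500 = -47200 cm⁻¹.
Excess pairs vs high-spin: 1 − 0 = 1; pairing cost = +16700 cm⁻¹.
Net CFSE = -47200 + 16700 = -30500 cm⁻¹.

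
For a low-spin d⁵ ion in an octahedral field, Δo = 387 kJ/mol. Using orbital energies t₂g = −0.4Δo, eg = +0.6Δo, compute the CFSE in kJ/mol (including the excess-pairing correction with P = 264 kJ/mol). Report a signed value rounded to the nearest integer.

-246

Configuration: t₂g⁵ eg⁰.
The orbital stabilization is -2.0Δo = -2.0 × 387 = -774 kJ/mol.
High-spin d⁵ would be t₂g³ eg² with 0 pairs; low-spin has 2, so 2 excess pairs cost +2P = +528 kJ/mol.
Net CFSE = -774 + 528 = -246 kJ/mol.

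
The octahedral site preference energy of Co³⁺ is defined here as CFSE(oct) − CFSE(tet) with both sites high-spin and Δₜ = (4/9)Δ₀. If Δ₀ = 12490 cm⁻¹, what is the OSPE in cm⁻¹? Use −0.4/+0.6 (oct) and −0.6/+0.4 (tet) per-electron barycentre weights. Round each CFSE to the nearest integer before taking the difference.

Group 9 minus oxidation state +3 gives a d⁶ configuration for Co³⁺.
Octahedral high-spin t2g^4 e_g^2: CFSE = -0.4 × 12490 = -4996 cm⁻¹.
Tetrahedral: e^3 t2^3, CFSE = 3(−0.6) + 3(+0.4) = -0.6Δₜ = -0.6 × (4/9) × 12490 = -3331 cm⁻¹.
Subtracting, OSPE = -4996 − (-3331) = -1665 cm⁻¹.

-1665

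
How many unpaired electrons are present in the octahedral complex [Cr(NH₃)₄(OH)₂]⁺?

Ligand charges: 4×(+0) from NH₃ and 2×(-1) from OH⁻ sum to -2; with overall charge +1, Cr is +3.
Cr sits in group 6; removing 3 electrons leaves Cr³⁺ with 6 − 3 = 3 d electrons.
Configuration: t₂g³ eg⁰, giving 3 unpaired electrons.

3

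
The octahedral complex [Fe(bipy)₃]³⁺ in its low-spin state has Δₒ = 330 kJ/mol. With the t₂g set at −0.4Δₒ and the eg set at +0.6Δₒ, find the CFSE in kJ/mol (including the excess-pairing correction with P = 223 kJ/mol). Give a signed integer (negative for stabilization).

-214

bipy is neutral, so the +3 overall charge sits on Fe: oxidation state +3.
Fe is in group 8, so Fe³⁺ is d⁵ (8 − 3 = 5).
Configuration: t₂g⁵ eg⁰.
The orbital stabilization is -2.0Δₒ = -2.0 × 330 = -660 kJ/mol.
Relative to high-spin t₂g³ eg² (0 paired), the low-spin configuration has 2 additional pairs, contributing +2 × 223 = +446 kJ/mol.
Overall CFSE = -660 + 446 = -214 kJ/mol.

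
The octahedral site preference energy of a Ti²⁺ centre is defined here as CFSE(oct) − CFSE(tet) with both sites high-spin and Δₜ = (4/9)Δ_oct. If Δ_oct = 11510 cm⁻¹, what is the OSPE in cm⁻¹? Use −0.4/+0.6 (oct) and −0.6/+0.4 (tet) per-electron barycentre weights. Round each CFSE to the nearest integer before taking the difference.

-3069

Ti is in group 4, so Ti²⁺ is d² (4 − 2 = 2).
Octahedral high-spin t2g^2 e_g^0: CFSE = -0.8 × 11510 = -9208 cm⁻¹.
Tetrahedral: e^2 t2^0, CFSE = 2(−0.6) + 0(+0.4) = -1.2Δₜ = -1.2 × (4/9) × 11510 = -6139 cm⁻¹.
Subtracting, OSPE = -9208 − (-6139) = -3069 cm⁻¹.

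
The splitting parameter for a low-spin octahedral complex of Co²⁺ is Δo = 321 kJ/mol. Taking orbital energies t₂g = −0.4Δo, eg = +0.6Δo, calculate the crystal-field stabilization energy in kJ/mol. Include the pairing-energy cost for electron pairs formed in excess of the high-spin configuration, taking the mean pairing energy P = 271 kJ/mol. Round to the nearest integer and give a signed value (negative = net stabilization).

Co²⁺: group 9, so d-count = 9 − 2 = 7.
The d⁷ electrons fill as t₂g⁶ eg¹.
Orbital CFSE = 6(-0.4) + 1(0.6) = -1.8Δo = -1.8 × 321 = -578 kJ/mol.
High-spin d⁷ would be t₂g⁵ eg² with 2 pairs; low-spin has 3, so 1 excess pair costs +1P = +271 kJ/mol.
Overall CFSE = -578 + 271 = -307 kJ/mol.

-307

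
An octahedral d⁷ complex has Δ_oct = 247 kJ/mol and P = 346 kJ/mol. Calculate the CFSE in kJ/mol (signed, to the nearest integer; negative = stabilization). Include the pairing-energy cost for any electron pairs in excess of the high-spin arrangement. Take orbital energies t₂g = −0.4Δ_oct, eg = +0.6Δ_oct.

-198

Here Δ_oct < P (247 < 346), so the high-spin state is favoured.
That gives t₂g⁵ eg².
Orbital CFSE = -0.8Δ_oct = -0.8 × 247 = -198 kJ/mol.
High-spin has no excess pairs, so no pairing correction applies.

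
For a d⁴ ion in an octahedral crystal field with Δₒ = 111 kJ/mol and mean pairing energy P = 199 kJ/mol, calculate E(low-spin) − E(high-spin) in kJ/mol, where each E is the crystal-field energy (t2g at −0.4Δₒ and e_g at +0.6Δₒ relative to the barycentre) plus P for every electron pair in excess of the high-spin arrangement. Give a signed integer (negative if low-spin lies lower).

In the high-spin limit (t2g^3 e_g^1) the orbital term is -0.6Δₒ = -67 kJ/mol, with no excess pairing.
Low-spin t2g^4 e_g^0 gives -1.6Δₒ = -178 kJ/mol, but forming 1 extra pair costs 1P = 199 kJ/mol, so E(LS) = -178 + 199 = 21 kJ/mol.
Thus E(LS) − E(HS) = 88 kJ/mol.

88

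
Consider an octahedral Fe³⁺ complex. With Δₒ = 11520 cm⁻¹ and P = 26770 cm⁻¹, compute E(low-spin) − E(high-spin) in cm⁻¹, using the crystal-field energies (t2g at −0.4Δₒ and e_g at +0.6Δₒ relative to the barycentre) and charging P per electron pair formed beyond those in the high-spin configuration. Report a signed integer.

Fe is in group 8, so Fe³⁺ is d⁵ (8 − 3 = 5).
High-spin d⁵ fills as t2g^3 e_g^2 with CFSE 3(−0.4) + 2(+0.6) = 0.0Δₒ = 0 cm⁻¹.
Low-spin: t2g^5 e_g^0, orbital CFSE = -2.0Δₒ = -23040 cm⁻¹; plus 2 excess pairs × P = +53540 cm⁻¹; total 30500 cm⁻¹.
Thus E(LS) − E(HS) = 30500 cm⁻¹.

30500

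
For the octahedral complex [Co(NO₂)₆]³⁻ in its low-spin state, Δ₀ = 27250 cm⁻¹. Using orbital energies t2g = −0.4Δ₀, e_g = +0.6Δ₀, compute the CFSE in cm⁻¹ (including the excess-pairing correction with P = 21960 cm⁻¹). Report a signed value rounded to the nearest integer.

-21480

Each NO₂⁻ contributes -1; 6 × (-1) = -6. With overall charge -3, Co is in the +3 oxidation state.
Co³⁺: group 9, so d-count = 9 − 3 = 6.
The d⁶ electrons fill as t2g^6 e_g^0.
The orbital stabilization is -2.4Δ₀ = -2.4 × 27250 = -65400 cm⁻¹.
High-spin d⁶ would be t2g^4 e_g^2 with 1 pair; low-spin has 3, so 2 excess pairs cost +2P = +43920 cm⁻¹.
Combining: -65400 + 43920 = -21480 cm⁻¹.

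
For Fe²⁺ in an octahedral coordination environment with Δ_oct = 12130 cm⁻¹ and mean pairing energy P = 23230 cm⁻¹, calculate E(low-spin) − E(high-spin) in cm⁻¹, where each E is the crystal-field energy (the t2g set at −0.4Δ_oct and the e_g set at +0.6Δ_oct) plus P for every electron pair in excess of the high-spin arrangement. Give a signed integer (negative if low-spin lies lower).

Group 8 minus oxidation state +2 gives a d⁶ configuration for Fe²⁺.
In the high-spin limit (t2g^4 e_g^2) the orbital term is -0.4Δ_oct = -4852 cm⁻¹, with no excess pairing.
Low-spin: t2g^6 e_g^0, orbital CFSE = -2.4Δ_oct = -29112 cm⁻¹; plus 2 excess pairs × P = +46460 cm⁻¹; total 17348 cm⁻¹.
E(LS) − E(HS) = 17348 − (-4852) = 22200 cm⁻¹.

22200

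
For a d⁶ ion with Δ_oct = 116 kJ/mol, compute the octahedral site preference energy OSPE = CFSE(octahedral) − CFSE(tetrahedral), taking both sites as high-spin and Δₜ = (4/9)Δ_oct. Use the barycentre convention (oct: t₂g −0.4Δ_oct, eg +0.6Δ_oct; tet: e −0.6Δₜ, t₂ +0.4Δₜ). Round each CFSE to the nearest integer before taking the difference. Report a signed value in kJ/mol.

In an octahedral site d⁶ (HS) is t₂g⁴ eg², giving CFSE(oct) = -0.4Δ_oct = -46 kJ/mol.
Tetrahedral e³ t₂³ gives -0.6Δₜ = -0.6 × (4/9) × 116 = -31 kJ/mol.
OSPE = -46 − (-31) = -15 kJ/mol.

-15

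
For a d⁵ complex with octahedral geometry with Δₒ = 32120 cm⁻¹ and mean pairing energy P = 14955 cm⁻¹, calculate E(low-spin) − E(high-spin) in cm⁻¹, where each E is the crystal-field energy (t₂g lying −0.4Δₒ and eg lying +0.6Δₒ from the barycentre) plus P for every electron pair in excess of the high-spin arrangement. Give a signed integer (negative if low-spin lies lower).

High-spin d⁵ fills as t₂g³ eg² with CFSE 3(−0.4) + 2(+0.6) = 0.0Δₒ = 0 cm⁻¹.
Low-spin: t₂g⁵ eg⁰, orbital CFSE = -2.0Δₒ = -64240 cm⁻¹; plus 2 excess pairs × P = +29910 cm⁻¹; total -34330 cm⁻¹.
Thus E(LS) − E(HS) = -34330 cm⁻¹.

-34330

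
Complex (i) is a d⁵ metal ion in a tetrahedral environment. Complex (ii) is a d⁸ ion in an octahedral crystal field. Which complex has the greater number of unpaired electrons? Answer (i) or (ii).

(i): With tetrahedral geometry the complex is necessarily high-spin; e^2 t2^3 → 5 unpaired.
(ii): For octahedral d⁸ the high- and low-spin configurations coincide; t2g^6 e_g^2 → 2 unpaired.
So (i) has more unpaired electrons.

(i)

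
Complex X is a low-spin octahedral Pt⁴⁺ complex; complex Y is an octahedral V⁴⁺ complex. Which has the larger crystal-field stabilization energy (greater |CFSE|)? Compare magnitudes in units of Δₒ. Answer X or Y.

X

X: Pt sits in group 10; removing 4 electrons leaves Pt⁴⁺ with 10 − 4 = 6 d electrons; t₂g⁶ eg⁰, CFSE = -2.4Δₒ.
Y: Group 5 minus oxidation state +4 gives a d¹ configuration for V⁴⁺; t2g^1 e_g^0, CFSE = -0.4Δₒ.
So X has the larger |CFSE|.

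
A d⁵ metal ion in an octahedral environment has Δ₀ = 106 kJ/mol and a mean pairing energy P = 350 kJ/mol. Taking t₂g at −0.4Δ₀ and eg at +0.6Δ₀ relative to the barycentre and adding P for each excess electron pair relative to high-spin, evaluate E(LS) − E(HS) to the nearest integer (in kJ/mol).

High-spin: t₂g³ eg², CFSE = 0.0Δ₀ = 0 kJ/mol.
For low-spin the configuration is t₂g⁵ eg⁰: orbital energy -2.0 × 106 = -212 kJ/mol, and 2 additional pairs relative to high-spin add 700 kJ/mol, giving 488 kJ/mol.
E(LS) − E(HS) = 488 − (0) = 488 kJ/mol.

488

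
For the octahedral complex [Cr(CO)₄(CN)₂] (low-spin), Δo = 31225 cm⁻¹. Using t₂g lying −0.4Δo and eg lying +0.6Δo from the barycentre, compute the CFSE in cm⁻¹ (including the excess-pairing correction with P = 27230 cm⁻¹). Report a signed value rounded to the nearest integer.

-22730

Ligand charges: 4×(+0) from CO and 2×(-1) from CN⁻ sum to -2; with overall charge +0, Cr is +2.
Group 6 minus oxidation state +2 gives a d⁴ configuration for Cr²⁺.
Configuration: t₂g⁴ eg⁰.
CFSE(orbital) = 4×(-0.4Δo) + 0×(0.6Δo) = -1.6Δo; with Δo = 31225 cm⁻¹ that is -49960 cm⁻¹.
High-spin d⁴ would be t₂g³ eg¹ with 0 pairs; low-spin has 1, so 1 excess pair costs +1P = +27230 cm⁻¹.
Net CFSE = -49960 + 27230 = -22730 cm⁻¹.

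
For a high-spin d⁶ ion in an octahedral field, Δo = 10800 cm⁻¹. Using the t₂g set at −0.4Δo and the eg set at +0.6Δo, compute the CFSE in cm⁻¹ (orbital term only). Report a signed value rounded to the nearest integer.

-4320

The d⁶ electrons fill as t₂g⁴ eg².
The orbital stabilization is -0.4Δo = -0.4 × 10800 = -4320 cm⁻¹.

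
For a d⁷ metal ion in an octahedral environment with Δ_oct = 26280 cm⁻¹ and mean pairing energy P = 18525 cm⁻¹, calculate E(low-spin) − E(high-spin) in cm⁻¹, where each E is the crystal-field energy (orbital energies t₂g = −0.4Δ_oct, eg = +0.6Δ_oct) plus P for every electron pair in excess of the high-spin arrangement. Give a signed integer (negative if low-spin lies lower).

In the high-spin limit (t₂g⁵ eg²) the orbital term is -0.8Δ_oct = -21024 cm⁻¹, with no excess pairing.
Low-spin: t₂g⁶ eg¹, orbital CFSE = -1.8Δ_oct = -47304 cm⁻¹; plus 1 excess pair × P = +18525 cm⁻¹; total -28779 cm⁻¹.
E(LS) − E(HS) = -28779 − (-21024) = -7755 cm⁻¹.

-7755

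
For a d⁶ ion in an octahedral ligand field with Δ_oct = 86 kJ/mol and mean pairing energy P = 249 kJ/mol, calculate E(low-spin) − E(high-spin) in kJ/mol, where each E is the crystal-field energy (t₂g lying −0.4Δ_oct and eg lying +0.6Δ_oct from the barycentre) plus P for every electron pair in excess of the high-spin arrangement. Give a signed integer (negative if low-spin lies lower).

In the high-spin limit (t₂g⁴ eg²) the orbital term is -0.4Δ_oct = -34 kJ/mol, with no excess pairing.
Low-spin: t₂g⁶ eg⁰, orbital CFSE = -2.4Δ_oct = -206 kJ/mol; plus 2 excess pairs × P = +498 kJ/mol; total 292 kJ/mol.
E(LS) − E(HS) = 292 − (-34) = 326 kJ/mol.

326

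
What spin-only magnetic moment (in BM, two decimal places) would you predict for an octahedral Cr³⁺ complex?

3.87 BM

Cr sits in group 6; removing 3 electrons leaves Cr³⁺ with 6 − 3 = 3 d electrons.
Configuration: t₂g³ eg⁰ → 3 unpaired electrons.
μ(spin-only) = √[3(3+2)] = √15 ≈ 3.87 BM.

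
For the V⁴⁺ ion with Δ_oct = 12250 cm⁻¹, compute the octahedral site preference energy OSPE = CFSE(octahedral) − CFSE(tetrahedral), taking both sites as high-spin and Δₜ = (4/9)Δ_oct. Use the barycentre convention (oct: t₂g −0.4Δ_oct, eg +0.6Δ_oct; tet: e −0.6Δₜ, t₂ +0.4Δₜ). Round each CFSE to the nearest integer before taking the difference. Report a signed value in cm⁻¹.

-1633

V is in group 5, so V⁴⁺ is d¹ (5 − 4 = 1).
Octahedral high-spin t2g^1 e_g^0: CFSE = -0.4 × 12250 = -4900 cm⁻¹.
Tetrahedral e^1 t2^0 gives -0.6Δₜ = -0.6 × (4/9) × 12250 = -3267 cm⁻¹.
OSPE = CFSE(oct) − CFSE(tet) = -4900 − (-3267) = -1633 cm⁻¹.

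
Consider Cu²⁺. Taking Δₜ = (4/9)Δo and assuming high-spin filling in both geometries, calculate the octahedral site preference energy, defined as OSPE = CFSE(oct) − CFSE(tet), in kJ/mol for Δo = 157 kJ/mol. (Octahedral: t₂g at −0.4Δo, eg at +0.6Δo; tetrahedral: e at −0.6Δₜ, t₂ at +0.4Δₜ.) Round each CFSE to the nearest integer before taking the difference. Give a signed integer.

Cu is in group 11, so Cu²⁺ is d⁹ (11 − 2 = 9).
Octahedral high-spin t₂g⁶ eg³: CFSE = -0.6 × 157 = -94 kJ/mol.
In a tetrahedral site the filling is e⁴ t₂⁵: CFSE(tet) = -0.4Δₜ = -0.4 × (4/9)(157) = -28 kJ/mol.
OSPE = CFSE(oct) − CFSE(tet) = -94 − (-28) = -66 kJ/mol.

-66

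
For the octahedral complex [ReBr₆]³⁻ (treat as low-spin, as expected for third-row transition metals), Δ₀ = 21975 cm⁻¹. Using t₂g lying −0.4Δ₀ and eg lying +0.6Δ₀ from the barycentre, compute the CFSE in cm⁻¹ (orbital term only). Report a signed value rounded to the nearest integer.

Each Br⁻ contributes -1; 6 × (-1) = -6. With overall charge -3, Re is in the +3 oxidation state.
Group 7 minus oxidation state +3 gives a d⁴ configuration for Re³⁺.
The d⁴ electrons fill as t₂g⁴ eg⁰.
The orbital stabilization is -1.6Δ₀ = -1.6 × 21975 = -35160 cm⁻¹.

-35160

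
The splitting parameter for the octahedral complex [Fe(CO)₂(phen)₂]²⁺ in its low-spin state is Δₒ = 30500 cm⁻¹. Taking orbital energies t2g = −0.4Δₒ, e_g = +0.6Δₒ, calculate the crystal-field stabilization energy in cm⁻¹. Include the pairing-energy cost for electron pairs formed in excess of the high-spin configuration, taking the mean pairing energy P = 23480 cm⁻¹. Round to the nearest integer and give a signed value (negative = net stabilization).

-26240

Ligand charges: 2×(+0) from CO and 2×(+0) from phen sum to +0; with overall charge +2, Fe is +2.
Group 8 minus oxidation state +2 gives a d⁶ configuration for Fe²⁺.
The d⁶ electrons fill as t2g^6 e_g^0.
Orbital CFSE = 6(-0.4) + 0(0.6) = -2.4Δₒ = -2.4 × 30500 = -73200 cm⁻¹.
High-spin d⁶ would be t2g^4 e_g^2 with 1 pair; low-spin has 3, so 2 excess pairs cost +2P = +46960 cm⁻¹.
Overall CFSE = -73200 + 46960 = -26240 cm⁻¹.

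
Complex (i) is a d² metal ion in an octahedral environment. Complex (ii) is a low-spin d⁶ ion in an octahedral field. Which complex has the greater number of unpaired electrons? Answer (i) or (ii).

(i)

(i): For octahedral d² the high- and low-spin configurations coincide; t₂g² eg⁰ → 2 unpaired.
(ii): t2g^6 e_g^0 → 0 unpaired.
So (i) has more unpaired electrons.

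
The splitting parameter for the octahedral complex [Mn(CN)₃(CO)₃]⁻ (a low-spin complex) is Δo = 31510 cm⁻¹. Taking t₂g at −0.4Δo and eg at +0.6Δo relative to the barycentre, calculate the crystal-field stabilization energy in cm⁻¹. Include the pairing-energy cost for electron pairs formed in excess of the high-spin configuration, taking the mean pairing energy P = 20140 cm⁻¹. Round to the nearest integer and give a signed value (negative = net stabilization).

-22740

Ligand charges: 3×(-1) from CN⁻ and 3×(+0) from CO sum to -3; with overall charge -1, Mn is +2.
Group 7 minus oxidation state +2 gives a d⁵ configuration for Mn²⁺.
Electron filling gives t₂g⁵ eg⁰.
The orbital stabilization is -2.0Δo = -2.0 × 31510 = -63020 cm⁻¹.
Pairing penalty: 2 pairs vs 0 in the high-spin reference → 2 extra × P = 40280 cm⁻¹.
Combining: -63020 + 40280 = -22740 cm⁻¹.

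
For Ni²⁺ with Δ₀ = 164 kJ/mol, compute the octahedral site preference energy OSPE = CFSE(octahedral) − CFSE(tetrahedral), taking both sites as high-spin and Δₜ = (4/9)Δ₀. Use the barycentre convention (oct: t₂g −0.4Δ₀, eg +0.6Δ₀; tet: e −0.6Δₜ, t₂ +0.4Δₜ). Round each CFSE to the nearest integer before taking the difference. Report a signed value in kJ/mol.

-139

Ni is in group 10, so Ni²⁺ is d⁸ (10 − 2 = 8).
Octahedral high-spin t2g^6 e_g^2: CFSE = -1.2 × 164 = -197 kJ/mol.
Tetrahedral e^4 t2^4 gives -0.8Δₜ = -0.8 × (4/9) × 164 = -58 kJ/mol.
Subtracting, OSPE = -197 − (-58) = -139 kJ/mol.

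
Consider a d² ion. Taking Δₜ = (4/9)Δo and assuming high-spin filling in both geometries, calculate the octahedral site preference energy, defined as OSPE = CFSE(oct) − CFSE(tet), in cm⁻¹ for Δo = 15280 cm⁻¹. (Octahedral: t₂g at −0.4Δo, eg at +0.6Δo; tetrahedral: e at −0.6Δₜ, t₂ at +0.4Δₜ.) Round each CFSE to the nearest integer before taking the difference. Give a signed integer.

Octahedral (high-spin): t₂g² eg⁰, CFSE = 2(−0.4) + 0(+0.6) = -0.8Δo = -0.8 × 15280 = -12224 cm⁻¹.
Tetrahedral e² t₂⁰ gives -1.2Δₜ = -1.2 × (4/9) × 15280 = -8149 cm⁻¹.
OSPE = CFSE(oct) − CFSE(tet) = -12224 − (-8149) = -4075 cm⁻¹.

-4075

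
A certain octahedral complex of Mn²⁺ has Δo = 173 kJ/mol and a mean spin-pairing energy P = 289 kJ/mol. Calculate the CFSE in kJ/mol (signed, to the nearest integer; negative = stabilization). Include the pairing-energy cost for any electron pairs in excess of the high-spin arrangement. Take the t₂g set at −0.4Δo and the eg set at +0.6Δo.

0

Group 7 minus oxidation state +2 gives a d⁵ configuration for Mn²⁺.
Δo < P, so pairing is avoided: the ground state is high-spin.
Filling d⁵ accordingly: t₂g³ eg².
Orbital CFSE = 0.0Δo = 0.0 × 173 = 0 kJ/mol.
High-spin has no excess pairs, so no pairing correction applies.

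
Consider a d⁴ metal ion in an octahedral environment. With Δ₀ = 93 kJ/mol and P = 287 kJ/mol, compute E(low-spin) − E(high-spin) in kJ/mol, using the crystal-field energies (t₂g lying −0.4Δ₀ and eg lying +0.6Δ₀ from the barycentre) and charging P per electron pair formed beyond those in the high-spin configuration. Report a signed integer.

In the high-spin limit (t₂g³ eg¹) the orbital term is -0.6Δ₀ = -56 kJ/mol, with no excess pairing.
Low-spin t₂g⁴ eg⁰ gives -1.6Δ₀ = -149 kJ/mol, but forming 1 extra pair costs 1P = 287 kJ/mol, so E(LS) = -149 + 287 = 138 kJ/mol.
E(LS) − E(HS) = 138 − (-56) = 194 kJ/mol.

194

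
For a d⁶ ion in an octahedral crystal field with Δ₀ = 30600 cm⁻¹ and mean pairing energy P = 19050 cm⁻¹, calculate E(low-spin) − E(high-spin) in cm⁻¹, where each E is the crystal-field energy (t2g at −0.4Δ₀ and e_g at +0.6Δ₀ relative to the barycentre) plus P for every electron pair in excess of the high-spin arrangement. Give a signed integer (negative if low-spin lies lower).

High-spin d⁶ fills as t2g^4 e_g^2 with CFSE 4(−0.4) + 2(+0.6) = -0.4Δ₀ = -12240 cm⁻¹.
Low-spin t2g^6 e_g^0 gives -2.4Δ₀ = -73440 cm⁻¹, but forming 2 extra pairs costs 2P = 38100 cm⁻¹, so E(LS) = -73440 + 38100 = -35340 cm⁻¹.
The difference is -35340 − (-12240) = -23100 cm⁻¹, so low-spin lies lower.

-23100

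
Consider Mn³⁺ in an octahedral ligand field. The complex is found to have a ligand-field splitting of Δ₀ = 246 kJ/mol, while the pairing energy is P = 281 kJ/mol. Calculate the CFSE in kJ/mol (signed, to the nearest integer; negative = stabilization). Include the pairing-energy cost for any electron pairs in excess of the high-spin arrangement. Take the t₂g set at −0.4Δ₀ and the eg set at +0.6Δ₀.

Mn sits in group 7; removing 3 electrons leaves Mn³⁺ with 7 − 3 = 4 d electrons.
Since Δ₀ = 246 kJ/mol < P = 281 kJ/mol, the complex adopts the high-spin configuration.
Configuration: t₂g³ eg¹.
Orbital CFSE = -0.6Δ₀ = -0.6 × 246 = -148 kJ/mol.
High-spin has no excess pairs, so no pairing correction applies.

-148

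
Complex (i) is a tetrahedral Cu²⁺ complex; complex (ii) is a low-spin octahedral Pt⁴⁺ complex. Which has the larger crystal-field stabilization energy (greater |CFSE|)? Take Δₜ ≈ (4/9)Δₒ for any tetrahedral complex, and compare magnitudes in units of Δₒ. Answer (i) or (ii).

(ii)

(i): Group 11 minus oxidation state +2 gives a d⁹ configuration for Cu²⁺; Tetrahedral splitting is small, so the complex is high-spin; e⁴ t₂⁵, CFSE = -0.4Δₜ ≈ -0.18Δₒ.
(ii): Group 10 minus oxidation state +4 gives a d⁶ configuration for Pt⁴⁺; t2g^6 e_g^0, CFSE = -2.4Δₒ.
So (ii) has the larger |CFSE|.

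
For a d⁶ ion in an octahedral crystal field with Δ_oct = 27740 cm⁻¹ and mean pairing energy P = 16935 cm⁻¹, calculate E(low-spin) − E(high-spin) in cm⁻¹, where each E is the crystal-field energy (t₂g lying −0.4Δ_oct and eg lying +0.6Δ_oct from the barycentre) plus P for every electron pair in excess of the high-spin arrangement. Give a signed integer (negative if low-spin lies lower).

-21610

In the high-spin limit (t₂g⁴ eg²) the orbital term is -0.4Δ_oct = -11096 cm⁻¹, with no excess pairing.
Low-spin: t₂g⁶ eg⁰, orbital CFSE = -2.4Δ_oct = -66576 cm⁻¹; plus 2 excess pairs × P = +33870 cm⁻¹; total -32706 cm⁻¹.
E(LS) − E(HS) = -32706 − (-11096) = -21610 cm⁻¹.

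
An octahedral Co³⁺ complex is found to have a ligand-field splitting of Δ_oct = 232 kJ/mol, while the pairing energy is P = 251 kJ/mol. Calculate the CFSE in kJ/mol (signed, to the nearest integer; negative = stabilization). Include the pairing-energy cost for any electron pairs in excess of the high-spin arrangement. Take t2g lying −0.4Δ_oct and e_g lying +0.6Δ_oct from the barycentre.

Co is in group 9, so Co³⁺ is d⁶ (9 − 3 = 6).
Here Δ_oct < P (232 < 251), so the high-spin state is favoured.
That gives t2g^4 e_g^2.
Orbital CFSE = -0.4Δ_oct = -0.4 × 232 = -93 kJ/mol.
High-spin has no excess pairs, so no pairing correction applies.

-93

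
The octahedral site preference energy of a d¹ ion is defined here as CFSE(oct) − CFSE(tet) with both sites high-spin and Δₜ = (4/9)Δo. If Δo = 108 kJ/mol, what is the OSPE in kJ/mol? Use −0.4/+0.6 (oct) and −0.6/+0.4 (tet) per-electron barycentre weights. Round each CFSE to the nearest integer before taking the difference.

-14

In an octahedral site d¹ (HS) is t₂g¹ eg⁰, giving CFSE(oct) = -0.4Δo = -43 kJ/mol.
Tetrahedral: e¹ t₂⁰, CFSE = 1(−0.6) + 0(+0.4) = -0.6Δₜ = -0.6 × (4/9) × 108 = -29 kJ/mol.
Subtracting, OSPE = -43 − (-29) = -14 kJ/mol.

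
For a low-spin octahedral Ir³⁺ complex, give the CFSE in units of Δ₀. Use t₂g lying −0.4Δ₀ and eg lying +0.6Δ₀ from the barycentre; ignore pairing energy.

-2.4 Δ₀

Ir sits in group 9; removing 3 electrons leaves Ir³⁺ with 9 − 3 = 6 d electrons.
Configuration: t₂g⁶ eg⁰.
CFSE = 6(-0.4Δ₀) + 0(0.6Δ₀) = -2.4Δ₀ + 0.0Δ₀ = -2.4Δ₀.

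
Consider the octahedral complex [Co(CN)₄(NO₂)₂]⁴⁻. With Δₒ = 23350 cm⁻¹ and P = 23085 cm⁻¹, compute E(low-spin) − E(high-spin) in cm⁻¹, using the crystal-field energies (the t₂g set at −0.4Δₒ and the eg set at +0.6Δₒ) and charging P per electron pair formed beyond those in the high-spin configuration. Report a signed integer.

-265

Ligand charges: 4×(-1) from CN⁻ and 2×(-1) from NO₂⁻ sum to -6; with overall charge -4, Co is +2.
Co sits in group 9; removing 2 electrons leaves Co²⁺ with 9 − 2 = 7 d electrons.
In the high-spin limit (t₂g⁵ eg²) the orbital term is -0.8Δₒ = -18680 cm⁻¹, with no excess pairing.
Low-spin t₂g⁶ eg¹ gives -1.8Δₒ = -42030 cm⁻¹, but forming 1 extra pair costs 1P = 23085 cm⁻¹, so E(LS) = -42030 + 23085 = -18945 cm⁻¹.
The difference is -18945 − (-18680) = -265 cm⁻¹, so low-spin lies lower.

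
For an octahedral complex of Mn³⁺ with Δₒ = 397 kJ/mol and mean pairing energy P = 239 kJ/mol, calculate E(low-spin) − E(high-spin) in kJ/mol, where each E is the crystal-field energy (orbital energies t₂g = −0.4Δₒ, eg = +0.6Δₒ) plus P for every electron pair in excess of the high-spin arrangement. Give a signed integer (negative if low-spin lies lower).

-158

Group 7 minus oxidation state +3 gives a d⁴ configuration for Mn³⁺.
High-spin d⁴ fills as t₂g³ eg¹ with CFSE 3(−0.4) + 1(+0.6) = -0.6Δₒ = -238 kJ/mol.
For low-spin the configuration is t₂g⁴ eg⁰: orbital energy -1.6 × 397 = -635 kJ/mol, and 1 additional pair relative to high-spin adds 239 kJ/mol, giving -396 kJ/mol.
Thus E(LS) − E(HS) = -158 kJ/mol.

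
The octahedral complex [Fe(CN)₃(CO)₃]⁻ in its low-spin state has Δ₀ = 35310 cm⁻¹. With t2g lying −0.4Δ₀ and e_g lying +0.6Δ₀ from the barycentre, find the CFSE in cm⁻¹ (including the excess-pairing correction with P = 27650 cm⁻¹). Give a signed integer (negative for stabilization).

Ligand charges: 3×(-1) from CN⁻ and 3×(+0) from CO sum to -3; with overall charge -1, Fe is +2.
Group 8 minus oxidation state +2 gives a d⁶ configuration for Fe²⁺.
Configuration: t2g^6 e_g^0.
CFSE(orbital) = 6×(-0.4Δ₀) + 0×(0.6Δ₀) = -2.4Δ₀; with Δ₀ = 35310 cm⁻¹ that is -84744 cm⁻¹.
High-spin d⁶ would be t2g^4 e_g^2 with 1 pair; low-spin has 3, so 2 excess pairs cost +2P = +55300 cm⁻¹.
Combining: -84744 + 55300 = -29444 cm⁻¹.

-29444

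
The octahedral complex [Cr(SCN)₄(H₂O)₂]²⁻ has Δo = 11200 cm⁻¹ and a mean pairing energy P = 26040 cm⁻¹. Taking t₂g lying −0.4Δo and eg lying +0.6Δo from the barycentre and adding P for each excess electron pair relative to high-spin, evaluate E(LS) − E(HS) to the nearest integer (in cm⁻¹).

Ligand charges: 4×(-1) from SCN⁻ and 2×(+0) from H₂O sum to -4; with overall charge -2, Cr is +2.
Cr sits in group 6; removing 2 electrons leaves Cr²⁺ with 6 − 2 = 4 d electrons.
High-spin: t₂g³ eg¹, CFSE = -0.6Δo = -6720 cm⁻¹.
For low-spin the configuration is t₂g⁴ eg⁰: orbital energy -1.6 × 11200 = -17920 cm⁻¹, and 1 additional pair relative to high-spin adds 26040 cm⁻¹, giving 8120 cm⁻¹.
The difference is 8120 − (-6720) = 14840 cm⁻¹, so high-spin lies lower.

14840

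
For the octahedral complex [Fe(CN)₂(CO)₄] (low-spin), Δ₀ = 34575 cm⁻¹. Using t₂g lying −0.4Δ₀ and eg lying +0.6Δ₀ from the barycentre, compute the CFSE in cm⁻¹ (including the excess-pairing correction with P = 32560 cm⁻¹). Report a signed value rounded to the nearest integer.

-17860

Ligand charges: 2×(-1) from CN⁻ and 4×(+0) from CO sum to -2; with overall charge +0, Fe is +2.
Fe sits in group 8; removing 2 electrons leaves Fe²⁺ with 8 − 2 = 6 d electrons.
Configuration: t₂g⁶ eg⁰.
Orbital CFSE = 6(-0.4) + 0(0.6) = -2.4Δ₀ = -2.4 × 34575 = -82980 cm⁻¹.
Pairing penalty: 3 pairs vs 1 in the high-spin reference → 2 extra × P = 65120 cm⁻¹.
Overall CFSE = -82980 + 65120 = -17860 cm⁻¹.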